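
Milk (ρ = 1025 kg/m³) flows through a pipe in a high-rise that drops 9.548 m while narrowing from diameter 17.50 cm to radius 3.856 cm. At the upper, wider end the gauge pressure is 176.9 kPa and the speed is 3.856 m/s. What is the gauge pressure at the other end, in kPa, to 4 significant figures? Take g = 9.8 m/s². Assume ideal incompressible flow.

P₂ ≈ 78.38 kPa

By continuity, v₂ = v₁·A₁/A₂ = 3.856·(240.5/46.71) = 19.86 m/s.
Energy conservation along the streamline gives P₂ = P₁ − ½ρ(v₂² − v₁²) − ρg(h₂ − h₁).
P₂ = 176900 + ½·1025·(3.856² − 19.86²) − 1025·9.8·(−9.548) = 176900 + (-194400) − (-95910) = 78380 Pa.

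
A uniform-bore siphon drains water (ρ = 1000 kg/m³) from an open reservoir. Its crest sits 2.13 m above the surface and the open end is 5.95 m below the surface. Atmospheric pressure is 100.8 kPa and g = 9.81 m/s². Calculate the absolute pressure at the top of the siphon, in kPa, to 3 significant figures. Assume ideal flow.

21.5 kPa

From the surface to the outlet (both open to atmosphere, surface at rest): v = √(2g·h_out) = √(2·9.81·5.95) = 10.8 m/s.
With constant cross-section the crest speed equals v; applying Bernoulli from the surface up to the crest, P_top = P_atm − ½ρv² − ρg·h_top.
P_top = 100800 − ½·1000·10.8² − 1000·9.81·2.13 = 21500 Pa.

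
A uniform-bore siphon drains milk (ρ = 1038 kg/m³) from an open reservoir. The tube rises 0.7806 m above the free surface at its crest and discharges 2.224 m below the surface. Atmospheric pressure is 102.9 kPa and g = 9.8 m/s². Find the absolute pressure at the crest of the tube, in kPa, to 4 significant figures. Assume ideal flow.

The outlet speed comes from Torricelli: v = √(2g·2.224) = 6.602 m/s.
Continuity keeps v the same throughout the tube; from surface to crest, P_atm + 0 = P_top + ½ρv² + ρg·h_top.
P_top = 102900 − ½·1038·6.602² − 1038·9.8·0.7806 = 72340 Pa.

P_top ≈ 72.34 kPa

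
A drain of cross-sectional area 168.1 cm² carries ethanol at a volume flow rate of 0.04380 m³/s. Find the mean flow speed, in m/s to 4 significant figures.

2.606 m/s

Q = 0.04380 m³/s = 0.04380 m³/s.
v = Q/A = 0.04380 / 0.01681 = 2.606 m/s.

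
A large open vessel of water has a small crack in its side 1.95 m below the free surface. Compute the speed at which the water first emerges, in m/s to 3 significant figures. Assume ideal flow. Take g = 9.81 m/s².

6.19 m/s

Torricelli's result v = √(2gh) gives v = √(2·9.81·1.95) = 6.19 m/s.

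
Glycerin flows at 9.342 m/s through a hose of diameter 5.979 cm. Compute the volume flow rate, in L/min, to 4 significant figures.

Q ≈ 1574 L/min

Q = A·v = 0.002808 m² × 9.342 m/s = 0.02623 m³/s.
Converting: 0.02623 m³/s × 60000 = 1574 L/min.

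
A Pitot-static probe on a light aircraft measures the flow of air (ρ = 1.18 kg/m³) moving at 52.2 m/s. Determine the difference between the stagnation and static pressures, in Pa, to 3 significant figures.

Bernoulli between the free stream and the stagnation point: ½ρv² = P_stag − P_static.
ΔP = ½·1.18·52.2² = 1610 Pa.

ΔP ≈ 1610 Pa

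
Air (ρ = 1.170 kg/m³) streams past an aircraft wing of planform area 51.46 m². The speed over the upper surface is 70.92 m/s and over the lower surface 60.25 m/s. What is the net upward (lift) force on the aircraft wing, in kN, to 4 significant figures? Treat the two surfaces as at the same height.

With equal heights on the two surfaces, Bernoulli gives P_lower − P_upper = ½ρ(v_upper² − v_lower²).
ΔP = ½·1.170·(70.92² − 60.25²) = 818.8 Pa.
Lift = ΔP · A = 818.8 × 51.46 = 42130 N.

F = 42.13 kN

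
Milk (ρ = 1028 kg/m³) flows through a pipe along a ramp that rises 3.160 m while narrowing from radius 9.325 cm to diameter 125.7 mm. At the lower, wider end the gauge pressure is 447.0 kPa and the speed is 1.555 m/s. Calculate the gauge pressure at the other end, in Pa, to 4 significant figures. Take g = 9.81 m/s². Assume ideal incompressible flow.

Mass conservation (A₁v₁ = A₂v₂) gives v₂ = 1.555 × 273.2/124.1 = 3.423 m/s.
Applying Bernoulli between the two ends and solving for P₂: P₂ = P₁ + ½ρ(v₁² − v₂²) − ρgΔh.
P₂ = 447000 + ½·1028·(1.555² − 3.423²) − 1028·9.81·(+3.160) = 447000 + (-4780) − (31870) = 410400 Pa.

P₂ ≈ 410400 Pa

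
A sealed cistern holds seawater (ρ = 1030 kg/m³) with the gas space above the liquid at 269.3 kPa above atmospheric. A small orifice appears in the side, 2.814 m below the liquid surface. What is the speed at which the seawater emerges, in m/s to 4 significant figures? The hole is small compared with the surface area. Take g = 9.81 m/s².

Take point 1 at the surface (v₁ ≈ 0) and point 2 at the hole (at atmospheric pressure). Bernoulli: P₁ + ρg h = P_atm + ½ρv₂².
With P₁ − P_atm = 269300 Pa, v₂ = √(2gh + 2ΔP/ρ) = √(2·9.81·2.814 + 2·269300/1030) = 24.04 m/s.

24.04 m/s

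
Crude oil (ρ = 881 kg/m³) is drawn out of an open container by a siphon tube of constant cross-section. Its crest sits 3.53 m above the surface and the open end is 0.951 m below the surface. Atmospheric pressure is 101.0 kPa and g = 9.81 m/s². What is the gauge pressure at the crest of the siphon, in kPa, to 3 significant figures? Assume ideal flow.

-38.7 kPa

From the surface to the outlet (both open to atmosphere, surface at rest): v = √(2g·h_out) = √(2·9.81·0.951) = 4.32 m/s.
The bore is uniform, so the speed at the crest is the same v. Bernoulli surface→crest: P_atm = P_top + ½ρv² + ρg·h_top.
P_top = 101000 − ½·881·4.32² − 881·9.81·3.53 = 62300 Pa. So P_gauge = P_top − P_atm = -38700 Pa.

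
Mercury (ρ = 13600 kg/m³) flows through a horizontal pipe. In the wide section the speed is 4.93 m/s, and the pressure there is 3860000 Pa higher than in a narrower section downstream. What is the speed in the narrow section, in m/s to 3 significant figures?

v₂ ≈ 24.3 m/s

With h₁ = h₂, rearranging Bernoulli gives v₂ = √(v₁² + 2ΔP/ρ).
v₂ = √(4.93² + 2·3860000/13600) = √(24.3 + 568) = 24.3 m/s.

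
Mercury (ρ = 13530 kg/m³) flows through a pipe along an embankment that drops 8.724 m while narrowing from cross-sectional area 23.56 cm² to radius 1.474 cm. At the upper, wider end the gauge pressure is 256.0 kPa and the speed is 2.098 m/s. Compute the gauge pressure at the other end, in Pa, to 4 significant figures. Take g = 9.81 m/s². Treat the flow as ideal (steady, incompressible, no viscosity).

P₂ = 1089000 Pa

Mass conservation (A₁v₁ = A₂v₂) gives v₂ = 2.098 × 23.56/6.826 = 7.242 m/s.
Applying Bernoulli between the two ends and solving for P₂: P₂ = P₁ + ½ρ(v₁² − v₂²) − ρgΔh.
P₂ = 256000 + ½·13530·(2.098² − 7.242²) − 13530·9.81·(−8.724) = 256000 + (-325000) − (-1158000) = 1089000 Pa.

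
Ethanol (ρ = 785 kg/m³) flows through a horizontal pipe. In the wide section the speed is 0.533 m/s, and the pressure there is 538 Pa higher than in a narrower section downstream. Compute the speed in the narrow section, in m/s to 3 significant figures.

v₂ ≈ 1.29 m/s

Horizontal Bernoulli: P₁ + ½ρv₁² = P₂ + ½ρv₂², so v₂² = v₁² + 2(P₁ − P₂)/ρ.
v₂ = √(0.533² + 2·538/785) = √(0.284 + 1.37) = 1.29 m/s.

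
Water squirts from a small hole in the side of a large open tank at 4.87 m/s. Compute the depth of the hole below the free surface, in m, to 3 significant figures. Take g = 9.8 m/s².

h = 1.21 m

Torricelli: v = √(2gh), so h = v²/(2g).
h = 4.87²/(2·9.8) = 23.7/19.60 = 1.21 m.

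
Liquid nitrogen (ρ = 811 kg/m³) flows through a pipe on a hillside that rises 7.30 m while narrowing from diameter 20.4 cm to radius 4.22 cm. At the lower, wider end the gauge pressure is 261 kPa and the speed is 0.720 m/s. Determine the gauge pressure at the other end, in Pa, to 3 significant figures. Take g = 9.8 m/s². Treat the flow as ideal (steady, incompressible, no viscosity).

P₂ ≈ 196000 Pa

The volume flow rate is constant, so v₂ = (A₁/A₂)v₁ = (327/55.9)·0.720 = 4.21 m/s.
Energy conservation along the streamline gives P₂ = P₁ − ½ρ(v₂² − v₁²) − ρg(h₂ − h₁).
P₂ = 261000 + ½·811·(0.720² − 4.21²) − 811·9.8·(+7.30) = 261000 + (-6960) − (58000) = 196000 Pa.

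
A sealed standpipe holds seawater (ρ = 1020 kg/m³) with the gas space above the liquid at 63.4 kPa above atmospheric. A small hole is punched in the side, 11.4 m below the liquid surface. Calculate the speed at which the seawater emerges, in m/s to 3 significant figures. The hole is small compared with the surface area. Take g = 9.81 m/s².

v ≈ 18.7 m/s

Take point 1 at the surface (v₁ ≈ 0) and point 2 at the hole (at atmospheric pressure). Bernoulli: P₁ + ρg h = P_atm + ½ρv₂².
With P₁ − P_atm = 63400 Pa, v₂ = √(2gh + 2ΔP/ρ) = √(2·9.81·11.4 + 2·63400/1020) = 18.7 m/s.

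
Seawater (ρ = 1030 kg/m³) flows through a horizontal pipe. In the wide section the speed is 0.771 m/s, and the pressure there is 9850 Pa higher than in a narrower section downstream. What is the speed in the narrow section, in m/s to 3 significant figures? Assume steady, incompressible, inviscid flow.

v₂ = 4.44 m/s

With h₁ = h₂, rearranging Bernoulli gives v₂ = √(v₁² + 2ΔP/ρ).
v₂ = √(0.771² + 2·9850/1030) = √(0.594 + 19.1) = 4.44 m/s.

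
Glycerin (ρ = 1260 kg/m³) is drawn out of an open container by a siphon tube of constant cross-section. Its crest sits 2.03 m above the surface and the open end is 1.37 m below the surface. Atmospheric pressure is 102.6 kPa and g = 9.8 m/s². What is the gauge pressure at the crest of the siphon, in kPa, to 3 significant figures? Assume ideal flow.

P_gauge = -42.0 kPa

From the surface to the outlet (both open to atmosphere, surface at rest): v = √(2g·h_out) = √(2·9.8·1.37) = 5.18 m/s.
With constant cross-section the crest speed equals v; applying Bernoulli from the surface up to the crest, P_top = P_atm − ½ρv² − ρg·h_top.
P_top = 102600 − ½·1260·5.18² − 1260·9.8·2.03 = 60600 Pa. So P_gauge = P_top − P_atm = -42000 Pa.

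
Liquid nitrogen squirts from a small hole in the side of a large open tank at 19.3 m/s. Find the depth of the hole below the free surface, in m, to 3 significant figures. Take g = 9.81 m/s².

For a small hole in a large open tank, ½v² = gh, giving h = v²/(2g).
h = 19.3²/(2·9.81) = 372/19.62 = 19.0 m.

h ≈ 19.0 m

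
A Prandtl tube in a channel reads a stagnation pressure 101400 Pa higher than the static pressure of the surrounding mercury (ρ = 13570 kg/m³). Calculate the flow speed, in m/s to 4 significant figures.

3.866 m/s

The dynamic pressure equals the rise in static pressure at the stagnation point: ΔP = ½ρv².
v = √(2ΔP/ρ) = √(2·101400/13570) = 3.866 m/s.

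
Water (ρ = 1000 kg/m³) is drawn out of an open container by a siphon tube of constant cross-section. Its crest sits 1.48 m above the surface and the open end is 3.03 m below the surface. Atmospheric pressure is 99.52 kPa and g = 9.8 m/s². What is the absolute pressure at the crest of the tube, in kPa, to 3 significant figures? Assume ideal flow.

Bernoulli surface→outlet gives ½v² = g·h_out, so v = √(2·9.8·3.03) = 7.71 m/s.
The bore is uniform, so the speed at the crest is the same v. Bernoulli surface→crest: P_atm = P_top + ½ρv² + ρg·h_top.
P_top = 99520 − ½·1000·7.71² − 1000·9.8·1.48 = 55300 Pa.

P_top ≈ 55.3 kPa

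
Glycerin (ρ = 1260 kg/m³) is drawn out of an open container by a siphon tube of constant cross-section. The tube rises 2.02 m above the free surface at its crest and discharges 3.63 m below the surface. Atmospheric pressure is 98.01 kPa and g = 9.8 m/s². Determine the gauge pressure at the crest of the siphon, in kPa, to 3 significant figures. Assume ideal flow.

-69.8 kPa

Bernoulli surface→outlet gives ½v² = g·h_out, so v = √(2·9.8·3.63) = 8.43 m/s.
With constant cross-section the crest speed equals v; applying Bernoulli from the surface up to the crest, P_top = P_atm − ½ρv² − ρg·h_top.
P_top = 98010 − ½·1260·8.43² − 1260·9.8·2.02 = 28200 Pa. So P_gauge = P_top − P_atm = -69800 Pa.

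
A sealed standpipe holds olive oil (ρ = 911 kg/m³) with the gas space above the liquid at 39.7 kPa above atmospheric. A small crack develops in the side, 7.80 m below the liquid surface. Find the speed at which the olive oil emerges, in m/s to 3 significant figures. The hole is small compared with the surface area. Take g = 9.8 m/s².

Take point 1 at the surface (v₁ ≈ 0) and point 2 at the hole (at atmospheric pressure). Bernoulli: P₁ + ρg h = P_atm + ½ρv₂².
With P₁ − P_atm = 39700 Pa, v₂ = √(2gh + 2ΔP/ρ) = √(2·9.8·7.80 + 2·39700/911) = 15.5 m/s.

15.5 m/s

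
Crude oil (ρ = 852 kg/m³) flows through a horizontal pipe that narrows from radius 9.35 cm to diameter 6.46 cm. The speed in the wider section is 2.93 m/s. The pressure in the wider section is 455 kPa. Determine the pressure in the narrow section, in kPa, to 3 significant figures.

P₂ ≈ 202 kPa

Mass conservation (A₁v₁ = A₂v₂) gives v₂ = 2.93 × 275/32.8 = 24.6 m/s.
Bernoulli (h₁ = h₂): P₁ − P₂ = ½ρ(v₂² − v₁²).
P₂ = P₁ − ½ρ(v₂² − v₁²) = 455000 − ½·852·(24.6² − 2.93²) = 455000 − 253000 = 202000 Pa.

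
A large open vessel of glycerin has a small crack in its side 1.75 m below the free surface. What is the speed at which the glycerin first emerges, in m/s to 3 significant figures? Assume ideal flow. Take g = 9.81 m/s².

v ≈ 5.86 m/s

Bernoulli from surface to hole (P equal, v_surface ≈ 0): v = √(2gh) = √(2×9.81×1.75) = 5.86 m/s.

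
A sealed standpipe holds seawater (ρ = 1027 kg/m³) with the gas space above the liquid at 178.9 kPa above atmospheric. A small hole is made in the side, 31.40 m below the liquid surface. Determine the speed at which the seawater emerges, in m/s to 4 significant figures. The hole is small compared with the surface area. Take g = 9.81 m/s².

Take point 1 at the surface (v₁ ≈ 0) and point 2 at the hole (at atmospheric pressure). Bernoulli: P₁ + ρg h = P_atm + ½ρv₂².
With P₁ − P_atm = 178900 Pa, v₂ = √(2gh + 2ΔP/ρ) = √(2·9.81·31.40 + 2·178900/1027) = 31.06 m/s.

31.06 m/s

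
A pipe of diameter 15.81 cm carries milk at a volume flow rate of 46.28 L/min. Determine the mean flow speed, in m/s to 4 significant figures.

v ≈ 0.03929 m/s

Q = 46.28 L/min = 0.0007713 m³/s.
v = Q/A = 0.0007713 / 0.01963 = 0.03929 m/s.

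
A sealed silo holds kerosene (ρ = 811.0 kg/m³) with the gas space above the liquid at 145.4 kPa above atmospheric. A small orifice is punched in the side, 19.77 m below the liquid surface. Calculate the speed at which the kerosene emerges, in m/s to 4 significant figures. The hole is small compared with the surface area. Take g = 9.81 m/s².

Take point 1 at the surface (v₁ ≈ 0) and point 2 at the hole (at atmospheric pressure). Bernoulli: P₁ + ρg h = P_atm + ½ρv₂².
With P₁ − P_atm = 145400 Pa, v₂ = √(2gh + 2ΔP/ρ) = √(2·9.81·19.77 + 2·145400/811.0) = 27.32 m/s.

v ≈ 27.32 m/s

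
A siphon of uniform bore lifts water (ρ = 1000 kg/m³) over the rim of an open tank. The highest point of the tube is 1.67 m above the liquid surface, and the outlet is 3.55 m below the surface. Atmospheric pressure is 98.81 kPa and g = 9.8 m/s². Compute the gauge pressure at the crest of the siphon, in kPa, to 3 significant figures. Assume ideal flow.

From the surface to the outlet (both open to atmosphere, surface at rest): v = √(2g·h_out) = √(2·9.8·3.55) = 8.34 m/s.
Continuity keeps v the same throughout the tube; from surface to crest, P_atm + 0 = P_top + ½ρv² + ρg·h_top.
P_top = 98810 − ½·1000·8.34² − 1000·9.8·1.67 = 47700 Pa. So P_gauge = P_top − P_atm = -51200 Pa.

-51.2 kPa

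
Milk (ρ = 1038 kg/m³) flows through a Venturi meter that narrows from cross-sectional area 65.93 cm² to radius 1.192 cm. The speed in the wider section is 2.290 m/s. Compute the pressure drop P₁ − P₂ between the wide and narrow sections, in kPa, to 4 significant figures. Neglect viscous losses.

Continuity gives A₁v₁ = A₂v₂, so v₂ = (65.93 cm²)/(4.464 cm²) × 2.290 m/s = 33.82 m/s.
Bernoulli (h₁ = h₂): P₁ − P₂ = ½ρ(v₂² − v₁²).
P₁ − P₂ = ½·1038·(33.82² − 2.290²) = ½·1038·1139 = 591000 Pa.

ΔP ≈ 591.0 kPa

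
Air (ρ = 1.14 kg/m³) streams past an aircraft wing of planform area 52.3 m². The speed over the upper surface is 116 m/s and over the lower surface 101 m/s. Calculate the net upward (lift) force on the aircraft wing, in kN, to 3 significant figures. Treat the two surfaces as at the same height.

F ≈ 97.0 kN

With equal heights on the two surfaces, Bernoulli gives P_lower − P_upper = ½ρ(v_upper² − v_lower²).
ΔP = ½·1.14·(116² − 101²) = 1860 Pa.
Lift = ΔP · A = 1860 × 52.3 = 97000 N.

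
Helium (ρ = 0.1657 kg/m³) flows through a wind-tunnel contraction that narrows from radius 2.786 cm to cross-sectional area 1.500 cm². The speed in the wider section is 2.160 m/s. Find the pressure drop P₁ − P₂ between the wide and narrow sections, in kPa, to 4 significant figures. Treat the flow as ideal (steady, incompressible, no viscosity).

ΔP = 0.1018 kPa

Continuity gives A₁v₁ = A₂v₂, so v₂ = (24.38 cm²)/(1.500 cm²) × 2.160 m/s = 35.11 m/s.
The pipe is horizontal, so Bernoulli reduces to P₁ + ½ρv₁² = P₂ + ½ρv₂².
P₁ − P₂ = ½·0.1657·(35.11² − 2.160²) = ½·0.1657·1228 = 101.8 Pa.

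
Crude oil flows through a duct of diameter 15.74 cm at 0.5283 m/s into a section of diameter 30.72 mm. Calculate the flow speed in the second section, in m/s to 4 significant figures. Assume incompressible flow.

13.87 m/s

Continuity gives A₁v₁ = A₂v₂, so v₂ = (194.6 cm²)/(7.412 cm²) × 0.5283 m/s = 13.87 m/s.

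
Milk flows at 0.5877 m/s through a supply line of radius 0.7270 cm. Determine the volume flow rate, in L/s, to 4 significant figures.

Q = 0.09758 L/s

Q = A·v = 0.0001660 m² × 0.5877 m/s = 0.00009758 m³/s.
Converting: 0.00009758 m³/s × 1000 = 0.09758 L/s.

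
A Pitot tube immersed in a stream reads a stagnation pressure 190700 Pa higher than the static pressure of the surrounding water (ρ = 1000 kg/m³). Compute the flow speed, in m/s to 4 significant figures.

19.53 m/s

Bernoulli between the free stream and the stagnation point: ½ρv² = P_stag − P_static.
v = √(2ΔP/ρ) = √(2·190700/1000) = 19.53 m/s.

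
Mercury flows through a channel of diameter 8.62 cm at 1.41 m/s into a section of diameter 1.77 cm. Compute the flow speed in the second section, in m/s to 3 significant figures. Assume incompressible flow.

Mass conservation (A₁v₁ = A₂v₂) gives v₂ = 1.41 × 58.4/2.46 = 33.4 m/s.

v₂ ≈ 33.4 m/s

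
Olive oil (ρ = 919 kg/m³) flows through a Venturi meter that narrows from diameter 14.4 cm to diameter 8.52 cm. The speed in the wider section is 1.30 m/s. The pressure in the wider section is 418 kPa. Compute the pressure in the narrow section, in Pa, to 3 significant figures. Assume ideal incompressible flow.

Continuity gives A₁v₁ = A₂v₂, so v₂ = (163 cm²)/(57.0 cm²) × 1.30 m/s = 3.71 m/s.
With no height change, Bernoulli's equation is P₁ + ½ρv₁² = P₂ + ½ρv₂².
P₂ = P₁ − ½ρ(v₂² − v₁²) = 418000 − ½·919·(3.71² − 1.30²) = 418000 − 5560 = 412000 Pa.

412000 Pa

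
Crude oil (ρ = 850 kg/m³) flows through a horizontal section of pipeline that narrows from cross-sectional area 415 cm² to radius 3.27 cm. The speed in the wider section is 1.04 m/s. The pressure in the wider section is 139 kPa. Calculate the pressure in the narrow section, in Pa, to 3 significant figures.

P₂ ≈ 69300 Pa

Continuity gives A₁v₁ = A₂v₂, so v₂ = (415 cm²)/(33.6 cm²) × 1.04 m/s = 12.8 m/s.
Bernoulli (h₁ = h₂): P₁ − P₂ = ½ρ(v₂² − v₁²).
P₂ = P₁ − ½ρ(v₂² − v₁²) = 139000 − ½·850·(12.8² − 1.04²) = 139000 − 69700 = 69300 Pa.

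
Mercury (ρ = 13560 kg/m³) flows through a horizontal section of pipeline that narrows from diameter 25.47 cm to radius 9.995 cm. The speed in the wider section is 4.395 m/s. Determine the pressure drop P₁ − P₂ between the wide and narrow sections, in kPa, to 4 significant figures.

By continuity, v₂ = v₁·A₁/A₂ = 4.395·(509.5/313.8) = 7.135 m/s.
Along the horizontal streamline, P + ½ρv² is constant.
P₁ − P₂ = ½·13560·(7.135² − 4.395²) = ½·13560·31.59 = 214200 Pa.

ΔP ≈ 214.2 kPa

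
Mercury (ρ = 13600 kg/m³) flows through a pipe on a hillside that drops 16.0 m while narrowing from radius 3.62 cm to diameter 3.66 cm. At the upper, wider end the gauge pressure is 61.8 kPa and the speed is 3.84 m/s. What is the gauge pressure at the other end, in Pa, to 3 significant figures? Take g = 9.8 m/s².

Continuity gives A₁v₁ = A₂v₂, so v₂ = (41.2 cm²)/(10.5 cm²) × 3.84 m/s = 15.0 m/s.
Bernoulli: P₁ + ½ρv₁² + ρg h₁ = P₂ + ½ρv₂² + ρg h₂, so P₂ = P₁ + ½ρ(v₁² − v₂²) − ρg(h₂ − h₁).
P₂ = 61800 + ½·13600·(3.84² − 15.0²) − 13600·9.8·(−16.0) = 61800 + (-1440000) − (-2130000) = 759000 Pa.

759000 Pa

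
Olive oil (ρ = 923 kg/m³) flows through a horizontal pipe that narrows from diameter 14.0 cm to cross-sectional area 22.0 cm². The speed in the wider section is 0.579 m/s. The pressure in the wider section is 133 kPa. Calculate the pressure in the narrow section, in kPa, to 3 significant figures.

P₂ ≈ 126 kPa

Continuity gives A₁v₁ = A₂v₂, so v₂ = (154 cm²)/(22.0 cm²) × 0.579 m/s = 4.05 m/s.
The pipe is horizontal, so Bernoulli reduces to P₁ + ½ρv₁² = P₂ + ½ρv₂².
P₂ = P₁ − ½ρ(v₂² − v₁²) = 133000 − ½·923·(4.05² − 0.579²) = 133000 − 7420 = 126000 Pa.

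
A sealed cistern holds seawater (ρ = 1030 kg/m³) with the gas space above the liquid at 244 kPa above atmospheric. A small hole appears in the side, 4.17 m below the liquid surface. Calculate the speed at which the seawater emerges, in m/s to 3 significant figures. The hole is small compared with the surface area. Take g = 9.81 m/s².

v ≈ 23.6 m/s

Take point 1 at the surface (v₁ ≈ 0) and point 2 at the hole (at atmospheric pressure). Bernoulli: P₁ + ρg h = P_atm + ½ρv₂².
With P₁ − P_atm = 244000 Pa, v₂ = √(2gh + 2ΔP/ρ) = √(2·9.81·4.17 + 2·244000/1030) = 23.6 m/s.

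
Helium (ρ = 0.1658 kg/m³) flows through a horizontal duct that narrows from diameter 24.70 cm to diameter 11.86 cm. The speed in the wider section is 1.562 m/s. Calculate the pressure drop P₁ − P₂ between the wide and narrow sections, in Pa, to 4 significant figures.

ΔP ≈ 3.603 Pa

Mass conservation (A₁v₁ = A₂v₂) gives v₂ = 1.562 × 479.2/110.5 = 6.775 m/s.
Bernoulli (h₁ = h₂): P₁ − P₂ = ½ρ(v₂² − v₁²).
P₁ − P₂ = ½·0.1658·(6.775² − 1.562²) = ½·0.1658·43.46 = 3.603 Pa.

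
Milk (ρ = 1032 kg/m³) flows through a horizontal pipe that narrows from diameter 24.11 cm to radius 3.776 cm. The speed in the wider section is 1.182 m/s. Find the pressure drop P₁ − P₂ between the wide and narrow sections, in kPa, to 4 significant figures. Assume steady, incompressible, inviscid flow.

Continuity gives A₁v₁ = A₂v₂, so v₂ = (456.5 cm²)/(44.79 cm²) × 1.182 m/s = 12.05 m/s.
The pipe is horizontal, so Bernoulli reduces to P₁ + ½ρv₁² = P₂ + ½ρv₂².
P₁ − P₂ = ½·1032·(12.05² − 1.182²) = ½·1032·143.7 = 74170 Pa.

74.17 kPa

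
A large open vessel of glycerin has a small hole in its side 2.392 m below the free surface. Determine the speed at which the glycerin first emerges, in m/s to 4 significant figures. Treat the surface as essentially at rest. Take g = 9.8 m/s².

v ≈ 6.847 m/s

With the surface at rest and both surface and jet at atmospheric pressure, Bernoulli gives ρg h = ½ρv², so v = √(2gh) = √(2·9.8·2.392) = 6.847 m/s.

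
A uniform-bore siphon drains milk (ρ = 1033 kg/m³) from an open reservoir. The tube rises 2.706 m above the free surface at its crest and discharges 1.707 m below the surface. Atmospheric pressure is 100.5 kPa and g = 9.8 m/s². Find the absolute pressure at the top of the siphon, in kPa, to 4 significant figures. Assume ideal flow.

The outlet speed comes from Torricelli: v = √(2g·1.707) = 5.784 m/s.
With constant cross-section the crest speed equals v; applying Bernoulli from the surface up to the crest, P_top = P_atm − ½ρv² − ρg·h_top.
P_top = 100500 − ½·1033·5.784² − 1033·9.8·2.706 = 55830 Pa.

P_top ≈ 55.83 kPa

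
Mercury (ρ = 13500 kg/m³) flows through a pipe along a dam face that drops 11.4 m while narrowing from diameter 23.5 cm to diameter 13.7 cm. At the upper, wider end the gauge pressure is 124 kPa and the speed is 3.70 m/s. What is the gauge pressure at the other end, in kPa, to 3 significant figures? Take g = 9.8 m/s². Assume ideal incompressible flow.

The volume flow rate is constant, so v₂ = (A₁/A₂)v₁ = (434/147)·3.70 = 10.9 m/s.
Bernoulli: P₁ + ½ρv₁² + ρg h₁ = P₂ + ½ρv₂² + ρg h₂, so P₂ = P₁ + ½ρ(v₁² − v₂²) − ρg(h₂ − h₁).
P₂ = 124000 + ½·13500·(3.70² − 10.9²) − 13500·9.8·(−11.4) = 124000 + (-708000) − (-1510000) = 925000 Pa.

925 kPa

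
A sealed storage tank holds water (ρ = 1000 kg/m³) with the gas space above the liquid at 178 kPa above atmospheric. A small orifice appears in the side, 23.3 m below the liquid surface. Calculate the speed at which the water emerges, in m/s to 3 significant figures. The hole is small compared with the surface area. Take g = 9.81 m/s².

Take point 1 at the surface (v₁ ≈ 0) and point 2 at the hole (at atmospheric pressure). Bernoulli: P₁ + ρg h = P_atm + ½ρv₂².
With P₁ − P_atm = 178000 Pa, v₂ = √(2gh + 2ΔP/ρ) = √(2·9.81·23.3 + 2·178000/1000) = 28.5 m/s.

28.5 m/s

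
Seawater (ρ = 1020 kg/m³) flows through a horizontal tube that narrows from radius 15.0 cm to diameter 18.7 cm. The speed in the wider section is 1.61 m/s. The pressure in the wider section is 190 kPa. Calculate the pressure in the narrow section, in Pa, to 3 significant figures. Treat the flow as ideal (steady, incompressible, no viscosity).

Continuity gives A₁v₁ = A₂v₂, so v₂ = (707 cm²)/(275 cm²) × 1.61 m/s = 4.14 m/s.
Along the horizontal streamline, P + ½ρv² is constant.
P₂ = P₁ − ½ρ(v₂² − v₁²) = 190000 − ½·1020·(4.14² − 1.61²) = 190000 − 7430 = 183000 Pa.

183000 Pa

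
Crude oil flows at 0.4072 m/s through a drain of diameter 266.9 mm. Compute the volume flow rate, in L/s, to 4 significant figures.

Q ≈ 22.78 L/s

Q = A·v = 0.05595 m² × 0.4072 m/s = 0.02278 m³/s.
Converting: 0.02278 m³/s × 1000 = 22.78 L/s.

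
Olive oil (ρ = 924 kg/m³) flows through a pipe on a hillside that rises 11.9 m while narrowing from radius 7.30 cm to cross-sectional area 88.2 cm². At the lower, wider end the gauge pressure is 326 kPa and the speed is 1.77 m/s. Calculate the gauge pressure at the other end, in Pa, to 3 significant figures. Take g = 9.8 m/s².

214000 Pa

Mass conservation (A₁v₁ = A₂v₂) gives v₂ = 1.77 × 167/88.2 = 3.36 m/s.
Energy conservation along the streamline gives P₂ = P₁ − ½ρ(v₂² − v₁²) − ρg(h₂ − h₁).
P₂ = 326000 + ½·924·(1.77² − 3.36²) − 924·9.8·(+11.9) = 326000 + (-3770) − (108000) = 214000 Pa.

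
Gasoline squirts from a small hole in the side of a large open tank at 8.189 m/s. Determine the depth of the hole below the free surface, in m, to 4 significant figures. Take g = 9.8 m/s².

Inverting v = √(2gh) gives h = v² / 2g.
h = 8.189²/(2·9.8) = 67.06/19.60 = 3.421 m.

3.421 m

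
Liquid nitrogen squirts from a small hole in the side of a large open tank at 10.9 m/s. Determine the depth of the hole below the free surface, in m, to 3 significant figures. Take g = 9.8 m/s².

6.06 m

Torricelli: v = √(2gh), so h = v²/(2g).
h = 10.9²/(2·9.8) = 119/19.60 = 6.06 m.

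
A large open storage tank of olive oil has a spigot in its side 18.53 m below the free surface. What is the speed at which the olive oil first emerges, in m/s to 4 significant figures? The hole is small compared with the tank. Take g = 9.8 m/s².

Torricelli's result v = √(2gh) gives v = √(2·9.8·18.53) = 19.06 m/s.

v = 19.06 m/s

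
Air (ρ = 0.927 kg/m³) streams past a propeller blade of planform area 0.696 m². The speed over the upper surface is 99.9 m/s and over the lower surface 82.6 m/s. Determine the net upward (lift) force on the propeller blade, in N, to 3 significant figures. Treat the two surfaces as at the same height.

From P + ½ρv² = const at equal height, P_low − P_up = ½ρ(v_up² − v_low²).
ΔP = ½·0.927·(99.9² − 82.6²) = 1460 Pa.
Lift = ΔP · A = 1460 × 0.696 = 1020 N.

F ≈ 1020 N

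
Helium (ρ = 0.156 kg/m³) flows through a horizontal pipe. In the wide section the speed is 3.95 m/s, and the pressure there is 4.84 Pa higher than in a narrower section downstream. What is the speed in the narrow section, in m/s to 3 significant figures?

8.81 m/s

With h₁ = h₂, rearranging Bernoulli gives v₂ = √(v₁² + 2ΔP/ρ).
v₂ = √(3.95² + 2·4.84/0.156) = √(15.6 + 62.1) = 8.81 m/s.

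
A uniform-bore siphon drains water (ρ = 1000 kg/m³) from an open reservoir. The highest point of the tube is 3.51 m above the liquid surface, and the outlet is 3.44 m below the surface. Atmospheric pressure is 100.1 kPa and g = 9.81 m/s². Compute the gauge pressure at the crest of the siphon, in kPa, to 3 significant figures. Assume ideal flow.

P_gauge ≈ -68.2 kPa

Bernoulli surface→outlet gives ½v² = g·h_out, so v = √(2·9.81·3.44) = 8.22 m/s.
With constant cross-section the crest speed equals v; applying Bernoulli from the surface up to the crest, P_top = P_atm − ½ρv² − ρg·h_top.
P_top = 100100 − ½·1000·8.22² − 1000·9.81·3.51 = 31900 Pa. So P_gauge = P_top − P_atm = -68200 Pa.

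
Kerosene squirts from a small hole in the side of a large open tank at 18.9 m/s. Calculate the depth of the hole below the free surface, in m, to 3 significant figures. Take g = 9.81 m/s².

h = 18.2 m

Torricelli: v = √(2gh), so h = v²/(2g).
h = 18.9²/(2·9.81) = 357/19.62 = 18.2 m.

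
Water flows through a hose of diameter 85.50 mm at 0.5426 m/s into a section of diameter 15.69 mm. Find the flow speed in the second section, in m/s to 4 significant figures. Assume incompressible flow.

v₂ ≈ 16.11 m/s

The volume flow rate is constant, so v₂ = (A₁/A₂)v₁ = (57.41/1.933)·0.5426 = 16.11 m/s.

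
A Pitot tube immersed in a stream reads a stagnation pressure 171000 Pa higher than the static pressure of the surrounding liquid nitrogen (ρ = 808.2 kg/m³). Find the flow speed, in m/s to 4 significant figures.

v ≈ 20.57 m/s

The dynamic pressure equals the rise in static pressure at the stagnation point: ΔP = ½ρv².
v = √(2ΔP/ρ) = √(2·171000/808.2) = 20.57 m/s.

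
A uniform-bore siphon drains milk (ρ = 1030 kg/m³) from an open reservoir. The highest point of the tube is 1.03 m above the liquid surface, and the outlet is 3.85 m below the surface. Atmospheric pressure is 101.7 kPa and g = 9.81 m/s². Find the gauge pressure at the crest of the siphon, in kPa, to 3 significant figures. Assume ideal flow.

Bernoulli surface→outlet gives ½v² = g·h_out, so v = √(2·9.81·3.85) = 8.69 m/s.
The bore is uniform, so the speed at the crest is the same v. Bernoulli surface→crest: P_atm = P_top + ½ρv² + ρg·h_top.
P_top = 101700 − ½·1030·8.69² − 1030·9.81·1.03 = 52400 Pa. So P_gauge = P_top − P_atm = -49300 Pa.

-49.3 kPa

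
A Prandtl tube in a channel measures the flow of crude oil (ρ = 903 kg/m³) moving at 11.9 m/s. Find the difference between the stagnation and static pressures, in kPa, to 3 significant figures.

ΔP = 63.9 kPa

Bernoulli between the free stream and the stagnation point: ½ρv² = P_stag − P_static.
ΔP = ½·903·11.9² = 63900 Pa.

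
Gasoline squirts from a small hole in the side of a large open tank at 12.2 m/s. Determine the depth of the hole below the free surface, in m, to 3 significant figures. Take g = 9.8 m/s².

7.59 m

Inverting v = √(2gh) gives h = v² / 2g.
h = 12.2²/(2·9.8) = 149/19.60 = 7.59 m.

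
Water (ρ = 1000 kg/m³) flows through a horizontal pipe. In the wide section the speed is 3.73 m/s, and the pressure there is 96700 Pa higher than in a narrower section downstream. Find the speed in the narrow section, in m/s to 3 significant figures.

v₂ ≈ 14.4 m/s

With h₁ = h₂, rearranging Bernoulli gives v₂ = √(v₁² + 2ΔP/ρ).
v₂ = √(3.73² + 2·96700/1000) = √(13.9 + 193) = 14.4 m/s.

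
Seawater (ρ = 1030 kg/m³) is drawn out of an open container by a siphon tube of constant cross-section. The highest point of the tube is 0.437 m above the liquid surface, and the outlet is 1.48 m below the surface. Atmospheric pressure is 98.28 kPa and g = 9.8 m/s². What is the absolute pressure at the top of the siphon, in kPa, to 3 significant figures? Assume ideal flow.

78.9 kPa

From the surface to the outlet (both open to atmosphere, surface at rest): v = √(2g·h_out) = √(2·9.8·1.48) = 5.39 m/s.
The bore is uniform, so the speed at the crest is the same v. Bernoulli surface→crest: P_atm = P_top + ½ρv² + ρg·h_top.
P_top = 98280 − ½·1030·5.39² − 1030·9.8·0.437 = 78900 Pa.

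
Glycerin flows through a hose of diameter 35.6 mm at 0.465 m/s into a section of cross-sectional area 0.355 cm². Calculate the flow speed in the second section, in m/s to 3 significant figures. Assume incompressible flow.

v₂ ≈ 13.0 m/s

Continuity gives A₁v₁ = A₂v₂, so v₂ = (9.95 cm²)/(0.355 cm²) × 0.465 m/s = 13.0 m/s.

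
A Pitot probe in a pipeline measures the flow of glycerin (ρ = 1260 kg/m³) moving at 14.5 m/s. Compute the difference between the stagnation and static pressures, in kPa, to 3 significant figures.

ΔP = 132 kPa

Bernoulli between the free stream and the stagnation point: ½ρv² = P_stag − P_static.
ΔP = ½·1260·14.5² = 132000 Pa.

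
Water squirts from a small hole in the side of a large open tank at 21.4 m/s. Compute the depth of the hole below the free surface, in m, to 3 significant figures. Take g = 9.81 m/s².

Torricelli: v = √(2gh), so h = v²/(2g).
h = 21.4²/(2·9.81) = 458/19.62 = 23.3 m.

h ≈ 23.3 m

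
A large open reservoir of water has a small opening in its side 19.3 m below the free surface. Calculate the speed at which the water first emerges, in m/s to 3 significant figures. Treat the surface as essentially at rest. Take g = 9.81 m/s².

Torricelli's result v = √(2gh) gives v = √(2·9.81·19.3) = 19.5 m/s.

v ≈ 19.5 m/s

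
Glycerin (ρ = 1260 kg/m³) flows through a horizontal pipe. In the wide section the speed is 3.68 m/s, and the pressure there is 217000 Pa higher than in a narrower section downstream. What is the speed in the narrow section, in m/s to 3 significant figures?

Along the level pipe P + ½ρv² is conserved, hence v₂² = v₁² + 2(P₁ − P₂)/ρ.
v₂ = √(3.68² + 2·217000/1260) = √(13.5 + 344) = 18.9 m/s.

v₂ ≈ 18.9 m/s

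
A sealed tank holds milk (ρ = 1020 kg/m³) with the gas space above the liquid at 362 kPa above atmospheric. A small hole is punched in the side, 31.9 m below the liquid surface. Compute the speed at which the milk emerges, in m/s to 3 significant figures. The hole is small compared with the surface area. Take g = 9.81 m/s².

Take point 1 at the surface (v₁ ≈ 0) and point 2 at the hole (at atmospheric pressure). Bernoulli: P₁ + ρg h = P_atm + ½ρv₂².
With P₁ − P_atm = 362000 Pa, v₂ = √(2gh + 2ΔP/ρ) = √(2·9.81·31.9 + 2·362000/1020) = 36.5 m/s.

v ≈ 36.5 m/s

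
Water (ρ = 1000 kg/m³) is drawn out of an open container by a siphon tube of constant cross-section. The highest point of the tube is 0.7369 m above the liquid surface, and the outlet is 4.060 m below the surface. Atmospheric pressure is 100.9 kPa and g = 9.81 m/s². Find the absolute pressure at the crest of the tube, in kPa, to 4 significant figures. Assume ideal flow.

From the surface to the outlet (both open to atmosphere, surface at rest): v = √(2g·h_out) = √(2·9.81·4.060) = 8.925 m/s.
The bore is uniform, so the speed at the crest is the same v. Bernoulli surface→crest: P_atm = P_top + ½ρv² + ρg·h_top.
P_top = 100900 − ½·1000·8.925² − 1000·9.81·0.7369 = 53840 Pa.

53.84 kPa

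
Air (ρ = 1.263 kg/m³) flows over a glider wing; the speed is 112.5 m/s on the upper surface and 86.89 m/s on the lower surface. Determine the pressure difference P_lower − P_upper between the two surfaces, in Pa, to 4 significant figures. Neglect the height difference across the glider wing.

3225 Pa

Bernoulli (same height): P_lower − P_upper = ½ρ(v_upper² − v_lower²).
ΔP = ½·1.263·(112.5² − 86.89²) = 3225 Pa.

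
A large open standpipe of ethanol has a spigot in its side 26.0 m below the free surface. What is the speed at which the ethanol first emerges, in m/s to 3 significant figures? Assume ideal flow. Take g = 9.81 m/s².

22.6 m/s

With the surface at rest and both surface and jet at atmospheric pressure, Bernoulli gives ρg h = ½ρv², so v = √(2gh) = √(2·9.81·26.0) = 22.6 m/s.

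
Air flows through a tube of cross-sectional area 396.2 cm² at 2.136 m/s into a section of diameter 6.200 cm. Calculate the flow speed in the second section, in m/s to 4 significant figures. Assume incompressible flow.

The volume flow rate is constant, so v₂ = (A₁/A₂)v₁ = (396.2/30.19)·2.136 = 28.03 m/s.

v₂ = 28.03 m/s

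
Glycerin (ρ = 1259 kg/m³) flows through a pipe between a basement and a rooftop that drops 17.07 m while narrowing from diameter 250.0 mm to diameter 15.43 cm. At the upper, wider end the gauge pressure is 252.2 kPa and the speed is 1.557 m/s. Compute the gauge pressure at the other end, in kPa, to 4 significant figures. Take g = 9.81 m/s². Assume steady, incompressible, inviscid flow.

By continuity, v₂ = v₁·A₁/A₂ = 1.557·(490.9/187.0) = 4.087 m/s.
Bernoulli: P₁ + ½ρv₁² + ρg h₁ = P₂ + ½ρv₂² + ρg h₂, so P₂ = P₁ + ½ρ(v₁² − v₂²) − ρg(h₂ − h₁).
P₂ = 252200 + ½·1259·(1.557² − 4.087²) − 1259·9.81·(−17.07) = 252200 + (-8990) − (-210800) = 454000 Pa.

P₂ ≈ 454.0 kPa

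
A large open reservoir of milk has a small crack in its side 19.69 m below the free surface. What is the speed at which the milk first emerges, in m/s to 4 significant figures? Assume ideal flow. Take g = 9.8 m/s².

v ≈ 19.64 m/s

Torricelli's result v = √(2gh) gives v = √(2·9.8·19.69) = 19.64 m/s.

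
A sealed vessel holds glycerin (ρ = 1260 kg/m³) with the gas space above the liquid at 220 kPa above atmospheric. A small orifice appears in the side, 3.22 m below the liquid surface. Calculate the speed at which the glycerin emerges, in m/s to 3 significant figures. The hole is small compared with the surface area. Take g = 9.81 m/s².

v ≈ 20.3 m/s

Take point 1 at the surface (v₁ ≈ 0) and point 2 at the hole (at atmospheric pressure). Bernoulli: P₁ + ρg h = P_atm + ½ρv₂².
With P₁ − P_atm = 220000 Pa, v₂ = √(2gh + 2ΔP/ρ) = √(2·9.81·3.22 + 2·220000/1260) = 20.3 m/s.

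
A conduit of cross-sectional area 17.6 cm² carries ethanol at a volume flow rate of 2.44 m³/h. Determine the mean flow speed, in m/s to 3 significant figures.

Q = 2.44 m³/h = 0.000678 m³/s.
v = Q/A = 0.000678 / 0.00176 = 0.385 m/s.

v ≈ 0.385 m/s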